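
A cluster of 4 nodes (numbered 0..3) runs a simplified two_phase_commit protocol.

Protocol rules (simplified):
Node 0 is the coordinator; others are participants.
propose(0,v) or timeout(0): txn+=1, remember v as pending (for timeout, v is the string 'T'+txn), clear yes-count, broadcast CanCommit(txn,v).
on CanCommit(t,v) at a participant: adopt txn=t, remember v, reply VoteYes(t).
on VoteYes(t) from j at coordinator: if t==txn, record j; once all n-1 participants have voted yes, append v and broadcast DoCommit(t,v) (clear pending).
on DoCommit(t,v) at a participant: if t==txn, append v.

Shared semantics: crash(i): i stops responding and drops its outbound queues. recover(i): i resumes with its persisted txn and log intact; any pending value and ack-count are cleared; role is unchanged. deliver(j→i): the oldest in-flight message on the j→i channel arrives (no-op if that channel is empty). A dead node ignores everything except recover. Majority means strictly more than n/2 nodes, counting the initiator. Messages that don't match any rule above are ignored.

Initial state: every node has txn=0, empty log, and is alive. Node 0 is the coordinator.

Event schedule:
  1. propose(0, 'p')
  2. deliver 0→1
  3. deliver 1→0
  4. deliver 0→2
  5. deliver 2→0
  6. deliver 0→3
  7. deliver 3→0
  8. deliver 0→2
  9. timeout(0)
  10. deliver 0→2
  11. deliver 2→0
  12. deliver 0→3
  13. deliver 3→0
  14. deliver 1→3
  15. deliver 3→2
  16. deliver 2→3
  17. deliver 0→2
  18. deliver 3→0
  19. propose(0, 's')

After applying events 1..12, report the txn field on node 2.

2

after 1 — propose(0,'p'): n0:coor/t1/[-]
after 2 — deliver 0→1: n1:part/t1/[-]
after 3 — deliver 1→0: ·
after 4 — deliver 0→2: n2:part/t1/[-]
after 5 — deliver 2→0: ·
after 6 — deliver 0→3: n3:part/t1/[-]
after 7 — deliver 3→0: n0:coor/t1/[p]
after 8 — deliver 0→2: n2:part/t1/[p]
after 9 — timeout(0): n0:coor/t2/[p]
after 10 — deliver 0→2: n2:part/t2/[p]
after 11 — deliver 2→0: ·
after 12 — deliver 0→3: n3:part/t1/[p]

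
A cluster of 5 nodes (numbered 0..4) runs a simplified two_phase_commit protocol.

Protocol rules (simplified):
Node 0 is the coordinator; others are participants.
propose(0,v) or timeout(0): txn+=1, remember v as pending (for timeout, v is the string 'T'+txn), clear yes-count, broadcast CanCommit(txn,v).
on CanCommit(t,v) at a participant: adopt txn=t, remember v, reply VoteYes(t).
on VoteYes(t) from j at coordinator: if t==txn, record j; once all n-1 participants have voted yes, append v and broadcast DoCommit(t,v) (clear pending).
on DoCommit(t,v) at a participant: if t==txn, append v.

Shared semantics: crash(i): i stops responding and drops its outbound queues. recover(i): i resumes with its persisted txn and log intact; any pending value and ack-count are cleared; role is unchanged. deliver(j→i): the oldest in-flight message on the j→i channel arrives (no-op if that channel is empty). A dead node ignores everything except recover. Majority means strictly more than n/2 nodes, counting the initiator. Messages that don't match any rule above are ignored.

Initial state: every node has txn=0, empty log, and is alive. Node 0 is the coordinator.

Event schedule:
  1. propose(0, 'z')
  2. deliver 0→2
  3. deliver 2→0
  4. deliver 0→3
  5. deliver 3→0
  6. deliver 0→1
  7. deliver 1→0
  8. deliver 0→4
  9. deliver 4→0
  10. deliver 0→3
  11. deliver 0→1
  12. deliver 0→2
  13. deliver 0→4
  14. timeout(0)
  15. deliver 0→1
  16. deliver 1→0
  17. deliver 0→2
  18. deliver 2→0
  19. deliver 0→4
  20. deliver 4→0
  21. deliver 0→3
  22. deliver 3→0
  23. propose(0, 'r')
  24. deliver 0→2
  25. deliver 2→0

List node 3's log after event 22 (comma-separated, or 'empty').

e1 propose(0,'z'): 0[coor,t=1,-]
e2 deliver 0→2: 2[part,t=1,-]
e3 deliver 2→0: ·
e4 deliver 0→3: 3[part,t=1,-]
e5 deliver 3→0: ·
e6 deliver 0→1: 1[part,t=1,-]
e7 deliver 1→0: ·
e8 deliver 0→4: 4[part,t=1,-]
e9 deliver 4→0: 0[coor,t=1,z]
e10 deliver 0→3: 3[part,t=1,z]
e11 deliver 0→1: 1[part,t=1,z]
e12 deliver 0→2: 2[part,t=1,z]
e13 deliver 0→4: 4[part,t=1,z]
e14 timeout(0): 0[coor,t=2,z]
e15 deliver 0→1: 1[part,t=2,z]
e16 deliver 1→0: ·
e17 deliver 0→2: 2[part,t=2,z]
e18 deliver 2→0: ·
e19 deliver 0→4: 4[part,t=2,z]
e20 deliver 4→0: ·
e21 deliver 0→3: 3[part,t=2,z]
e22 deliver 3→0: 0[coor,t=2,z,T2]

z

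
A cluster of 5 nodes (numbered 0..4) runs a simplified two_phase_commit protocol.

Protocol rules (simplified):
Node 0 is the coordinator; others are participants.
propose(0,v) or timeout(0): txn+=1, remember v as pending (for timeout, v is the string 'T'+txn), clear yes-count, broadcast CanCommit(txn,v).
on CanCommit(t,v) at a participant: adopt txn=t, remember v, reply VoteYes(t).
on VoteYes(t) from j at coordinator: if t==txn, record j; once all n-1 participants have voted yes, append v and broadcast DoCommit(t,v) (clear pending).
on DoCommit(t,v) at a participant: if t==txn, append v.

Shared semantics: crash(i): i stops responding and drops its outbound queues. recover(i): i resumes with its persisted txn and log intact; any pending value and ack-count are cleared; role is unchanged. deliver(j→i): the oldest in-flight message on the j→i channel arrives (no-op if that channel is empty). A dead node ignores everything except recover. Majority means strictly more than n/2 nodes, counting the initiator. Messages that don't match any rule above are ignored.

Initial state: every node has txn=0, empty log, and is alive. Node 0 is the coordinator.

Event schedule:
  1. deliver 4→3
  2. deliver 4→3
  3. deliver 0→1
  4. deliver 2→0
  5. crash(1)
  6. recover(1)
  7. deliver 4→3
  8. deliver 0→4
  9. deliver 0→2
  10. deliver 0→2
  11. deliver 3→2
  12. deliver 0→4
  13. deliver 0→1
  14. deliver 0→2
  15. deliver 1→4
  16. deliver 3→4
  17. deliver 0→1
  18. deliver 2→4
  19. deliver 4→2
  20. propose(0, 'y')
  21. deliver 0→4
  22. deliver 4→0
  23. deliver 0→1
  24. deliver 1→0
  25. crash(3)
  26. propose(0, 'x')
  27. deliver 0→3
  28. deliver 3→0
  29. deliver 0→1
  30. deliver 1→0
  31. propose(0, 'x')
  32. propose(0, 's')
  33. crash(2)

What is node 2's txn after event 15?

0

step 1 deliver 4→3: —
step 2 deliver 4→3: —
step 3 deliver 0→1: —
step 4 deliver 2→0: —
step 5 crash(1): 1={✗part,t=0,log=-}
step 6 recover(1): 1={part,t=0,log=-}
step 7 deliver 4→3: —
step 8 deliver 0→4: —
step 9 deliver 0→2: —
step 10 deliver 0→2: —
step 11 deliver 3→2: —
step 12 deliver 0→4: —
step 13 deliver 0→1: —
step 14 deliver 0→2: —
step 15 deliver 1→4: —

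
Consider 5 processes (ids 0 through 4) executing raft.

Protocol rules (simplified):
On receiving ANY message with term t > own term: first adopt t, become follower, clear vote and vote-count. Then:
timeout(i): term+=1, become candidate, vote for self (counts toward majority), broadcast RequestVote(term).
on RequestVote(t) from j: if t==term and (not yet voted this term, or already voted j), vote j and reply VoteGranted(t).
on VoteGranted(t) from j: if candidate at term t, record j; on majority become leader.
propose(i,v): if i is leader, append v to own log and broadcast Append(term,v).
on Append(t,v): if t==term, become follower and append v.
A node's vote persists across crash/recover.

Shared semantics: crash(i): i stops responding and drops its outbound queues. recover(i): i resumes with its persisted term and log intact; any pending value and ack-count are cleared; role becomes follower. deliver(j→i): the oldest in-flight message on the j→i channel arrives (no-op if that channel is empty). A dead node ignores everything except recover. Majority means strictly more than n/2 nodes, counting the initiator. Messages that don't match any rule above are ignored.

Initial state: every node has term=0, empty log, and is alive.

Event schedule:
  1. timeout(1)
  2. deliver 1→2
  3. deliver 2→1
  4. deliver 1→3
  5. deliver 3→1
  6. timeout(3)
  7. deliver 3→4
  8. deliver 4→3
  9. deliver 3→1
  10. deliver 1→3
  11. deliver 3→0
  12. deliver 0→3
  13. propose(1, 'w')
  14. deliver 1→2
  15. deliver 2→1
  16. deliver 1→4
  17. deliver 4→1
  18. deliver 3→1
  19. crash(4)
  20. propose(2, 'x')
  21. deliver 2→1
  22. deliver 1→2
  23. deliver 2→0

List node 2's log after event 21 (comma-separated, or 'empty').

1. timeout(1):  <1:cand t1 ->
2. deliver 1→2:  <2:foll t1 ->
3. deliver 2→1:  nop
4. deliver 1→3:  <3:foll t1 ->
5. deliver 3→1:  <1:lead t1 ->
6. timeout(3):  <3:cand t2 ->
7. deliver 3→4:  <4:foll t2 ->
8. deliver 4→3:  nop
9. deliver 3→1:  <1:foll t2 ->
10. deliver 1→3:  <3:lead t2 ->
11. deliver 3→0:  <0:foll t2 ->
12. deliver 0→3:  nop
13. propose(1,'w'):  nop
14. deliver 1→2:  nop
15. deliver 2→1:  nop
16. deliver 1→4:  nop
17. deliver 4→1:  nop
18. deliver 3→1:  nop
19. crash(4):  <4:✗foll t2 ->
20. propose(2,'x'):  nop
21. deliver 2→1:  nop

empty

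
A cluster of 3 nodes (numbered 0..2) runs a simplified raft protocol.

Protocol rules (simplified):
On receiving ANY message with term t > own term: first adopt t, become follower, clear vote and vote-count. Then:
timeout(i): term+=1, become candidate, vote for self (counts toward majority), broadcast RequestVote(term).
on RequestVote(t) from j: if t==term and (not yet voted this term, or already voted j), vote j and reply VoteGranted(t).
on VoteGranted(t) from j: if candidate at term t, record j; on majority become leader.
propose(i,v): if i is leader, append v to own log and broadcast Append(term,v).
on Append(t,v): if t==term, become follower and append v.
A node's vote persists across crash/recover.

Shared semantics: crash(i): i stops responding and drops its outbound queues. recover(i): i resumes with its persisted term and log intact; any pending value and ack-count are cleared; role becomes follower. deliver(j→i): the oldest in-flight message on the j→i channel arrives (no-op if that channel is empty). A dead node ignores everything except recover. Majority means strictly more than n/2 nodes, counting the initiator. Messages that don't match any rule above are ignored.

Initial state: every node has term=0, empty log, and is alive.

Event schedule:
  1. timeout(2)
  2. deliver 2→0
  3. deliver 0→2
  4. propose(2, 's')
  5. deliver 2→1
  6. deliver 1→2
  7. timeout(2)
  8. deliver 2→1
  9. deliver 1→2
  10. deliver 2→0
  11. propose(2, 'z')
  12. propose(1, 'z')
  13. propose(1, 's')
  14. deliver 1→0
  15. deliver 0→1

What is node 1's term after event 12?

1

1. timeout(2):  <2:cand t1 ->
2. deliver 2→0:  <0:foll t1 ->
3. deliver 0→2:  <2:lead t1 ->
4. propose(2,'s'):  <2:lead t1 s>
5. deliver 2→1:  <1:foll t1 ->
6. deliver 1→2:  nop
7. timeout(2):  <2:cand t2 s>
8. deliver 2→1:  <1:foll t1 s>
9. deliver 1→2:  nop
10. deliver 2→0:  <0:foll t1 s>
11. propose(2,'z'):  nop
12. propose(1,'z'):  nop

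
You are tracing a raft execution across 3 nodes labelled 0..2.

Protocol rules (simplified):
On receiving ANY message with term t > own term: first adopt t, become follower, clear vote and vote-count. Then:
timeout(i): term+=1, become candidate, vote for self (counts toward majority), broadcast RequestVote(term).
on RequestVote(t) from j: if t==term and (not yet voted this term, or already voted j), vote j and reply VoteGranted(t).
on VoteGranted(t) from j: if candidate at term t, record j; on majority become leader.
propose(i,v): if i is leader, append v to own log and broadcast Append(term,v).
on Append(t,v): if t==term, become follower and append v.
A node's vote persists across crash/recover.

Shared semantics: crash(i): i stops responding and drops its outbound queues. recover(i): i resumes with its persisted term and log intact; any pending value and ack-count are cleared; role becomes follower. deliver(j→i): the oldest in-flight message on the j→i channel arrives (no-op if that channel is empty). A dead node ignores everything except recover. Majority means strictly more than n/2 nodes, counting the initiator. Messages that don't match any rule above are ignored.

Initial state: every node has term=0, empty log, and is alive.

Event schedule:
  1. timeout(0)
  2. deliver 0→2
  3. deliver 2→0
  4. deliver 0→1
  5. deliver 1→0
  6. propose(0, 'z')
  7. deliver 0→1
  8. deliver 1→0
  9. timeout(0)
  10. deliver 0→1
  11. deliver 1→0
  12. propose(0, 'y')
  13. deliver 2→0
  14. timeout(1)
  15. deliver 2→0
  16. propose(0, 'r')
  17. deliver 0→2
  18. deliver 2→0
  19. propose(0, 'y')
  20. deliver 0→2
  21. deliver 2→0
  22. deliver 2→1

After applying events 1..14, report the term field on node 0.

2

[1] timeout(0) → N0(cand t1 [-])
[2] deliver 0→2 → N2(foll t1 [-])
[3] deliver 2→0 → N0(lead t1 [-])
[4] deliver 0→1 → N1(foll t1 [-])
[5] deliver 1→0 → ∅
[6] propose(0,'z') → N0(lead t1 [z])
[7] deliver 0→1 → N1(foll t1 [z])
[8] deliver 1→0 → ∅
[9] timeout(0) → N0(cand t2 [z])
[10] deliver 0→1 → N1(foll t2 [z])
[11] deliver 1→0 → N0(lead t2 [z])
[12] propose(0,'y') → N0(lead t2 [z,y])
[13] deliver 2→0 → ∅
[14] timeout(1) → N1(cand t3 [z])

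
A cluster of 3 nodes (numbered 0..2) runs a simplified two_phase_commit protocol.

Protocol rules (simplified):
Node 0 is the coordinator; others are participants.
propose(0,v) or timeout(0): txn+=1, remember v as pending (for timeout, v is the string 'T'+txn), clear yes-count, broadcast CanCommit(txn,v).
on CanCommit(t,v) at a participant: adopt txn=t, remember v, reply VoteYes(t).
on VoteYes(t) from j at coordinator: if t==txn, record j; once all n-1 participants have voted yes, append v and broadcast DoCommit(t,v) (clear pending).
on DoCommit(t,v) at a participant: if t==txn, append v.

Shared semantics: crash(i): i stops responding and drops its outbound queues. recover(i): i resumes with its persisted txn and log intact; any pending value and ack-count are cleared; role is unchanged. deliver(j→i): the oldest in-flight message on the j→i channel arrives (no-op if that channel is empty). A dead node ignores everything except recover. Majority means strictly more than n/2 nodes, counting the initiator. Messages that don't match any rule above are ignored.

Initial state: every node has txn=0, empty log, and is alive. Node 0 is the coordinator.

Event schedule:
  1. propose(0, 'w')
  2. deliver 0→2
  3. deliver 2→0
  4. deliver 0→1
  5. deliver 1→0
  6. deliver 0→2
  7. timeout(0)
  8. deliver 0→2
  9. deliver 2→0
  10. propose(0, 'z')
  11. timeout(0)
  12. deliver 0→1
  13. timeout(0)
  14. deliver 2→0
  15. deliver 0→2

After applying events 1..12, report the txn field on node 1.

[1] propose(0,'w') → N0(coor t1 [-])
[2] deliver 0→2 → N2(part t1 [-])
[3] deliver 2→0 → ∅
[4] deliver 0→1 → N1(part t1 [-])
[5] deliver 1→0 → N0(coor t1 [w])
[6] deliver 0→2 → N2(part t1 [w])
[7] timeout(0) → N0(coor t2 [w])
[8] deliver 0→2 → N2(part t2 [w])
[9] deliver 2→0 → ∅
[10] propose(0,'z') → N0(coor t3 [w])
[11] timeout(0) → N0(coor t4 [w])
[12] deliver 0→1 → N1(part t1 [w])

1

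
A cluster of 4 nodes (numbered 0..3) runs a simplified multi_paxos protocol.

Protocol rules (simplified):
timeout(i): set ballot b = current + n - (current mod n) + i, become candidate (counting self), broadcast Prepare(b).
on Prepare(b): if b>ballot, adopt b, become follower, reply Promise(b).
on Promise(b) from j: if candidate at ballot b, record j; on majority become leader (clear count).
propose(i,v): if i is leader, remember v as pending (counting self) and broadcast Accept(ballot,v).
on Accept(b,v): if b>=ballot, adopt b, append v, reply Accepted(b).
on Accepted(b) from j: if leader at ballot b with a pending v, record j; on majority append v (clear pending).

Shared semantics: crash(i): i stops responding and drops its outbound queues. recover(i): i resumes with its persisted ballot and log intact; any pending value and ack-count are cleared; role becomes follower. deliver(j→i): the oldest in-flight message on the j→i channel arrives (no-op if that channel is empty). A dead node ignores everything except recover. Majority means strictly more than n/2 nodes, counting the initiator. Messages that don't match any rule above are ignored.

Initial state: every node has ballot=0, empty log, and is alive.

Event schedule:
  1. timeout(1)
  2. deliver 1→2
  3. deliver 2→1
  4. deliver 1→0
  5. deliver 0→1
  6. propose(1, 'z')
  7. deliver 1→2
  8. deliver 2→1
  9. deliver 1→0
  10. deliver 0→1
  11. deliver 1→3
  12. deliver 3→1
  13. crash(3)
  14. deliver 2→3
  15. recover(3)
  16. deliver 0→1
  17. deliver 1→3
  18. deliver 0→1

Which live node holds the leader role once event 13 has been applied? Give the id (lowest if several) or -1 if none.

[1] timeout(1) → N1(cand b5 [-])
[2] deliver 1→2 → N2(foll b5 [-])
[3] deliver 2→1 → ∅
[4] deliver 1→0 → N0(foll b5 [-])
[5] deliver 0→1 → N1(lead b5 [-])
[6] propose(1,'z') → ∅
[7] deliver 1→2 → N2(foll b5 [z])
[8] deliver 2→1 → ∅
[9] deliver 1→0 → N0(foll b5 [z])
[10] deliver 0→1 → N1(lead b5 [z])
[11] deliver 1→3 → N3(foll b5 [-])
[12] deliver 3→1 → ∅
[13] crash(3) → N3(✗foll b5 [-])

1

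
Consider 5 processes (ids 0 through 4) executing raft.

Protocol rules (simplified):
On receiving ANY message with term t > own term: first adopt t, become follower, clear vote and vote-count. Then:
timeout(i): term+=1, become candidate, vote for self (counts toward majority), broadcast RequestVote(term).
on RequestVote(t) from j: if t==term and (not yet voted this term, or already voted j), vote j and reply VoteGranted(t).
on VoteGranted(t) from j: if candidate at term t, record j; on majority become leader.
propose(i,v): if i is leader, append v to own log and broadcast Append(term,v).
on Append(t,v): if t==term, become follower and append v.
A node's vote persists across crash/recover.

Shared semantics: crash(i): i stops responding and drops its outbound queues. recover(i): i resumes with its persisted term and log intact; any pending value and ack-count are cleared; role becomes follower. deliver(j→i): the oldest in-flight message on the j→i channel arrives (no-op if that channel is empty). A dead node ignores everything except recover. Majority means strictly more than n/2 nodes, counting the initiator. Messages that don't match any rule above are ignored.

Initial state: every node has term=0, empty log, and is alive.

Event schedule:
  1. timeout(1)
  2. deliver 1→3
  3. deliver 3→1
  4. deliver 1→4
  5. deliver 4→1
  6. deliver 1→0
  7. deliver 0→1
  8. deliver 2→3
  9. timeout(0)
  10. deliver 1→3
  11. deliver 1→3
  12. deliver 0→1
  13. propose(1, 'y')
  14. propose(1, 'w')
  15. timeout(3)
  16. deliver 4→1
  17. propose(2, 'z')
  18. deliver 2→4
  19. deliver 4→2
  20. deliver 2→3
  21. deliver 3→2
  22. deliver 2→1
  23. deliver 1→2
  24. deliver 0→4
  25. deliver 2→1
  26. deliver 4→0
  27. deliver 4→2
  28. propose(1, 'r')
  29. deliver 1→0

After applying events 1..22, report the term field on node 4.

step 1 timeout(1): 1={cand,t=1,log=-}
step 2 deliver 1→3: 3={foll,t=1,log=-}
step 3 deliver 3→1: —
step 4 deliver 1→4: 4={foll,t=1,log=-}
step 5 deliver 4→1: 1={lead,t=1,log=-}
step 6 deliver 1→0: 0={foll,t=1,log=-}
step 7 deliver 0→1: —
step 8 deliver 2→3: —
step 9 timeout(0): 0={cand,t=2,log=-}
step 10 deliver 1→3: —
step 11 deliver 1→3: —
step 12 deliver 0→1: 1={foll,t=2,log=-}
step 13 propose(1,'y'): —
step 14 propose(1,'w'): —
step 15 timeout(3): 3={cand,t=2,log=-}
step 16 deliver 4→1: —
step 17 propose(2,'z'): —
step 18 deliver 2→4: —
step 19 deliver 4→2: —
step 20 deliver 2→3: —
step 21 deliver 3→2: 2={foll,t=2,log=-}
step 22 deliver 2→1: —

1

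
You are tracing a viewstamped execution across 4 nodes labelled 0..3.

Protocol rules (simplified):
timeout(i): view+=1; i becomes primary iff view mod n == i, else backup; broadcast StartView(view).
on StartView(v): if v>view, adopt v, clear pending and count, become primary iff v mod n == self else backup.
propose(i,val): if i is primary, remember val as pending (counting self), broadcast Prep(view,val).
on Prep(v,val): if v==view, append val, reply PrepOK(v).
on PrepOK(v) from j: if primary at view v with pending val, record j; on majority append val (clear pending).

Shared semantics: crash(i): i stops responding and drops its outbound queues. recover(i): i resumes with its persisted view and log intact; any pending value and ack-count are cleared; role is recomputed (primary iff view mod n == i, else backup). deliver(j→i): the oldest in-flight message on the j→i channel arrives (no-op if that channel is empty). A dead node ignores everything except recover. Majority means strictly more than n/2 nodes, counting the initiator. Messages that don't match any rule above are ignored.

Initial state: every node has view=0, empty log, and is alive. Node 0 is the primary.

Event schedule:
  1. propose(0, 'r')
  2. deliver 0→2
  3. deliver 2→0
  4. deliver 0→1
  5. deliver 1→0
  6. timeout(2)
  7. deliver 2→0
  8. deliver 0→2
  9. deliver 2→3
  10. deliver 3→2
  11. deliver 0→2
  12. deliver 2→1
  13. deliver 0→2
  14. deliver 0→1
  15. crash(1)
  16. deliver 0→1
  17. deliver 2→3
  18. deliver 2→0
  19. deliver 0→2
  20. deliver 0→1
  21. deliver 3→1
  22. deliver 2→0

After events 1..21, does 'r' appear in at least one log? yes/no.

yes

[1] propose(0,'r') → ∅
[2] deliver 0→2 → N2(back v0 [r])
[3] deliver 2→0 → ∅
[4] deliver 0→1 → N1(back v0 [r])
[5] deliver 1→0 → N0(prim v0 [r])
[6] timeout(2) → N2(back v1 [r])
[7] deliver 2→0 → N0(back v1 [r])
[8] deliver 0→2 → ∅
[9] deliver 2→3 → N3(back v1 [-])
[10] deliver 3→2 → ∅
[11] deliver 0→2 → ∅
[12] deliver 2→1 → N1(prim v1 [r])
[13] deliver 0→2 → ∅
[14] deliver 0→1 → ∅
[15] crash(1) → N1(✗prim v1 [r])
[16] deliver 0→1 → ∅
[17] deliver 2→3 → ∅
[18] deliver 2→0 → ∅
[19] deliver 0→2 → ∅
[20] deliver 0→1 → ∅
[21] deliver 3→1 → ∅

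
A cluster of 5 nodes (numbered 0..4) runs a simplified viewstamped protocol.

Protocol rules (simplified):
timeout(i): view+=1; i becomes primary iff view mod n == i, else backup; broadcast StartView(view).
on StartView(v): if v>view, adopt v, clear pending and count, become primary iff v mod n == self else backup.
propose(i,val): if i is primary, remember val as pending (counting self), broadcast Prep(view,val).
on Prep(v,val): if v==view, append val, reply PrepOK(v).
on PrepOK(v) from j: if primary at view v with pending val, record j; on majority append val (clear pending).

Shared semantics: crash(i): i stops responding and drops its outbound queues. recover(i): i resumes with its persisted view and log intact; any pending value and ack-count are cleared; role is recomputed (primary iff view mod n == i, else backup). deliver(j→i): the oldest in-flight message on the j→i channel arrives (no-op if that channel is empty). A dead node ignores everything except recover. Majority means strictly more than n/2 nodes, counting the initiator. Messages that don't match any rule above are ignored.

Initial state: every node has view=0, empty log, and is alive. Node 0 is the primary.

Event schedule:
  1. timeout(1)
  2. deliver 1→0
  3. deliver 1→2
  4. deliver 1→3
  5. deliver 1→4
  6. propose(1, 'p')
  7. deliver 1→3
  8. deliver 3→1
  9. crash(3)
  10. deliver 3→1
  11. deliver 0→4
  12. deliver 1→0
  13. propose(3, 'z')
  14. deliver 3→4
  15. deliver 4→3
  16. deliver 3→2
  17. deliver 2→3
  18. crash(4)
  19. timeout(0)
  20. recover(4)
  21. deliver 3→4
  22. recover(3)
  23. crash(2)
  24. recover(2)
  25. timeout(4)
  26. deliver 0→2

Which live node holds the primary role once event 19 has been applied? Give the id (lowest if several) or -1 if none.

step 1 timeout(1): 1={prim,v=1,log=-}
step 2 deliver 1→0: 0={back,v=1,log=-}
step 3 deliver 1→2: 2={back,v=1,log=-}
step 4 deliver 1→3: 3={back,v=1,log=-}
step 5 deliver 1→4: 4={back,v=1,log=-}
step 6 propose(1,'p'): —
step 7 deliver 1→3: 3={back,v=1,log=p}
step 8 deliver 3→1: —
step 9 crash(3): 3={✗back,v=1,log=p}
step 10 deliver 3→1: —
step 11 deliver 0→4: —
step 12 deliver 1→0: 0={back,v=1,log=p}
step 13 propose(3,'z'): —
step 14 deliver 3→4: —
step 15 deliver 4→3: —
step 16 deliver 3→2: —
step 17 deliver 2→3: —
step 18 crash(4): 4={✗back,v=1,log=-}
step 19 timeout(0): 0={back,v=2,log=p}

1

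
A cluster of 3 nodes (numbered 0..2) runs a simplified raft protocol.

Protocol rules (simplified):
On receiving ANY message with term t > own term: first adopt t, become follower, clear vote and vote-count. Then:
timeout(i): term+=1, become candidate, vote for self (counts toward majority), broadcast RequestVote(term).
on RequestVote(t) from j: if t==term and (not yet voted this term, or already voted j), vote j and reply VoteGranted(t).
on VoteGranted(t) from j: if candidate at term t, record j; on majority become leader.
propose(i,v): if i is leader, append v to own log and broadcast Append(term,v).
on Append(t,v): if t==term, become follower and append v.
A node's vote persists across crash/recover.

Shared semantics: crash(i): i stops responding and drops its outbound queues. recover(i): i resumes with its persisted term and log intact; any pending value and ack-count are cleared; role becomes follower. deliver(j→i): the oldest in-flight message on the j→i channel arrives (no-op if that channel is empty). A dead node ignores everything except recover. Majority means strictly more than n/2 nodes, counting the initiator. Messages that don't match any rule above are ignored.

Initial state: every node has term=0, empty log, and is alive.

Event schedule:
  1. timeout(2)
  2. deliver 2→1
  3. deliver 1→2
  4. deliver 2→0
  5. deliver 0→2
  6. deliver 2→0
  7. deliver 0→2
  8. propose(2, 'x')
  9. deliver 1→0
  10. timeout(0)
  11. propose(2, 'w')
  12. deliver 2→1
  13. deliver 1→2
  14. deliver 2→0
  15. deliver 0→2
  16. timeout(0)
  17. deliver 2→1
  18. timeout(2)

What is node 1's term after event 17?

e1 timeout(2): 2[cand,t=1,-]
e2 deliver 2→1: 1[foll,t=1,-]
e3 deliver 1→2: 2[lead,t=1,-]
e4 deliver 2→0: 0[foll,t=1,-]
e5 deliver 0→2: ·
e6 deliver 2→0: ·
e7 deliver 0→2: ·
e8 propose(2,'x'): 2[lead,t=1,x]
e9 deliver 1→0: ·
e10 timeout(0): 0[cand,t=2,-]
e11 propose(2,'w'): 2[lead,t=1,x,w]
e12 deliver 2→1: 1[foll,t=1,x]
e13 deliver 1→2: ·
e14 deliver 2→0: ·
e15 deliver 0→2: 2[foll,t=2,x,w]
e16 timeout(0): 0[cand,t=3,-]
e17 deliver 2→1: 1[foll,t=1,x,w]

1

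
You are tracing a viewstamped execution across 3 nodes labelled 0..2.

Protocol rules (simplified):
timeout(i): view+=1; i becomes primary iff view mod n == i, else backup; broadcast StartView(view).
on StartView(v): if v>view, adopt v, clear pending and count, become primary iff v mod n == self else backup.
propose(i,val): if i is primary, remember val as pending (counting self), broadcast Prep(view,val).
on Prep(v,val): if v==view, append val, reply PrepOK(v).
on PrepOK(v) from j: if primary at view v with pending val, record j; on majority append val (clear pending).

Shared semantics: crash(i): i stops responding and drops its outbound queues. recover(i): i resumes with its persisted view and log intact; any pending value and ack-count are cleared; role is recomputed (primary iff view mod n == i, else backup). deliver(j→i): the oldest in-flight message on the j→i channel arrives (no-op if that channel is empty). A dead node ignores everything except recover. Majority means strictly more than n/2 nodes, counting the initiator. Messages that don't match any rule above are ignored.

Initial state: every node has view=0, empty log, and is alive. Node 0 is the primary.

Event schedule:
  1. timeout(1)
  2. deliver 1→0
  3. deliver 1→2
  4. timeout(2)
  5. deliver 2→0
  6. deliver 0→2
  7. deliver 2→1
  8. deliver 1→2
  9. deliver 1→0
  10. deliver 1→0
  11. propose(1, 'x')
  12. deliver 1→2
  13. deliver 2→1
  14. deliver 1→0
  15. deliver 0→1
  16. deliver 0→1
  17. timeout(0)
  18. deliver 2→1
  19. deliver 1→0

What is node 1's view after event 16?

step 1 timeout(1): 1={prim,v=1,log=-}
step 2 deliver 1→0: 0={back,v=1,log=-}
step 3 deliver 1→2: 2={back,v=1,log=-}
step 4 timeout(2): 2={prim,v=2,log=-}
step 5 deliver 2→0: 0={back,v=2,log=-}
step 6 deliver 0→2: —
step 7 deliver 2→1: 1={back,v=2,log=-}
step 8 deliver 1→2: —
step 9 deliver 1→0: —
step 10 deliver 1→0: —
step 11 propose(1,'x'): —
step 12 deliver 1→2: —
step 13 deliver 2→1: —
step 14 deliver 1→0: —
step 15 deliver 0→1: —
step 16 deliver 0→1: —

2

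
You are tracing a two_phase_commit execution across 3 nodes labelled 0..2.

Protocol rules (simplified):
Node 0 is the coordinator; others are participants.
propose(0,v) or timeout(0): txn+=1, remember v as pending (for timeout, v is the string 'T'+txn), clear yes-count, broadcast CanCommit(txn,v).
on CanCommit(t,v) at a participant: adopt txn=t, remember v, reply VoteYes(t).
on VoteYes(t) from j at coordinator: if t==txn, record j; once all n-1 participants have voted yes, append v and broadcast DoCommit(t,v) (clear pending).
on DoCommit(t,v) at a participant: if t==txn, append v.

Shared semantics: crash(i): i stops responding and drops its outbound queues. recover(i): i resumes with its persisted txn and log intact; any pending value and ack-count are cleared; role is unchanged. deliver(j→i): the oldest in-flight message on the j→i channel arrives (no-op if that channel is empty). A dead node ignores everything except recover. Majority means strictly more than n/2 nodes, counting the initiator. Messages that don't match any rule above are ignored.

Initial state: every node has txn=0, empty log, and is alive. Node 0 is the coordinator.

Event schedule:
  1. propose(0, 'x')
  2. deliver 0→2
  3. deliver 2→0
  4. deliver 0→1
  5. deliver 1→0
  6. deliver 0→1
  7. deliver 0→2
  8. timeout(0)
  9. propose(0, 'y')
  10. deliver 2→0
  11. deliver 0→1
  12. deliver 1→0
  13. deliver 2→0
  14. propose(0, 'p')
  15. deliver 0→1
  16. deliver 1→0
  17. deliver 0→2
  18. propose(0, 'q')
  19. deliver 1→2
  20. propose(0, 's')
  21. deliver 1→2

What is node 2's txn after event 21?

2

1. propose(0,'x'):  <0:coor t1 ->
2. deliver 0→2:  <2:part t1 ->
3. deliver 2→0:  nop
4. deliver 0→1:  <1:part t1 ->
5. deliver 1→0:  <0:coor t1 x>
6. deliver 0→1:  <1:part t1 x>
7. deliver 0→2:  <2:part t1 x>
8. timeout(0):  <0:coor t2 x>
9. propose(0,'y'):  <0:coor t3 x>
10. deliver 2→0:  nop
11. deliver 0→1:  <1:part t2 x>
12. deliver 1→0:  nop
13. deliver 2→0:  nop
14. propose(0,'p'):  <0:coor t4 x>
15. deliver 0→1:  <1:part t3 x>
16. deliver 1→0:  nop
17. deliver 0→2:  <2:part t2 x>
18. propose(0,'q'):  <0:coor t5 x>
19. deliver 1→2:  nop
20. propose(0,'s'):  <0:coor t6 x>
21. deliver 1→2:  nop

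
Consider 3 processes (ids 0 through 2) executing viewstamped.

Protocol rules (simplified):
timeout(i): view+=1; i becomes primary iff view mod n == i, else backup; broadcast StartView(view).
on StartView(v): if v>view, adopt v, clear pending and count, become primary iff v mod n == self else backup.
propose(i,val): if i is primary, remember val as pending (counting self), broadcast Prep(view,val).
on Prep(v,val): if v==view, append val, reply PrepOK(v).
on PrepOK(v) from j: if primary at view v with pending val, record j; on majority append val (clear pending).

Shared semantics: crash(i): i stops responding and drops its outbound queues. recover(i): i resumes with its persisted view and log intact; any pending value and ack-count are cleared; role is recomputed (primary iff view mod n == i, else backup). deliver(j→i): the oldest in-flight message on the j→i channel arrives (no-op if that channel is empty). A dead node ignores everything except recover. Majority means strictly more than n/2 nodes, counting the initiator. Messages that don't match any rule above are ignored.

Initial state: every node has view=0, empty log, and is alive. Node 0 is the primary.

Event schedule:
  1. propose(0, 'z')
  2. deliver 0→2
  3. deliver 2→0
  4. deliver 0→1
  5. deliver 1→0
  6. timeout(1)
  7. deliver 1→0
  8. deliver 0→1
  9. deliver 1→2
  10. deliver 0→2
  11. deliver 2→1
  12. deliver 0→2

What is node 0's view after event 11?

1. propose(0,'z'):  nop
2. deliver 0→2:  <2:back v0 z>
3. deliver 2→0:  <0:prim v0 z>
4. deliver 0→1:  <1:back v0 z>
5. deliver 1→0:  nop
6. timeout(1):  <1:prim v1 z>
7. deliver 1→0:  <0:back v1 z>
8. deliver 0→1:  nop
9. deliver 1→2:  <2:back v1 z>
10. deliver 0→2:  nop
11. deliver 2→1:  nop

1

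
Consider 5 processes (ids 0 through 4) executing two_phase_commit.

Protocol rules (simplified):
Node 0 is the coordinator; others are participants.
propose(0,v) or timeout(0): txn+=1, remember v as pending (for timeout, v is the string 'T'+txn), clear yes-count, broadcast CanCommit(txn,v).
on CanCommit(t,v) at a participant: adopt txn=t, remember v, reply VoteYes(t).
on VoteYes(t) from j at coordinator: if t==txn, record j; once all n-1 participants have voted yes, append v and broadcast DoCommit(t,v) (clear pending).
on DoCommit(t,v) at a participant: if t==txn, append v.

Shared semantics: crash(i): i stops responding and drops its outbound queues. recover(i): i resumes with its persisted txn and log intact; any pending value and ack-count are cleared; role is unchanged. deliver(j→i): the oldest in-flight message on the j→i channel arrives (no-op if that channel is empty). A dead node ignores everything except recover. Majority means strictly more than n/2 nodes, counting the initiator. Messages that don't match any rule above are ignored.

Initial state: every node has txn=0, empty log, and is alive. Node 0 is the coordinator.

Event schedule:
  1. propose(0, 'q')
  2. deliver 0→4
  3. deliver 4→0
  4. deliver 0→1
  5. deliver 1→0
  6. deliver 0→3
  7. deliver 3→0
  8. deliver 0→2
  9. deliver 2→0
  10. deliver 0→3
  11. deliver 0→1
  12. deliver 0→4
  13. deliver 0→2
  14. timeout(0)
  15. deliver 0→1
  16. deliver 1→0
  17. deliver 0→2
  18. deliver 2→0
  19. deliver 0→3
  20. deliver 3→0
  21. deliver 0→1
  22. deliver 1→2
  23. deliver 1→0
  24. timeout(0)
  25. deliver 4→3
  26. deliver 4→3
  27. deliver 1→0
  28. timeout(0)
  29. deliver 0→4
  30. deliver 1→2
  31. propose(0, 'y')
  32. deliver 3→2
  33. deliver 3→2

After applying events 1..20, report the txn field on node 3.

2

e1 propose(0,'q'): 0[coor,t=1,-]
e2 deliver 0→4: 4[part,t=1,-]
e3 deliver 4→0: ·
e4 deliver 0→1: 1[part,t=1,-]
e5 deliver 1→0: ·
e6 deliver 0→3: 3[part,t=1,-]
e7 deliver 3→0: ·
e8 deliver 0→2: 2[part,t=1,-]
e9 deliver 2→0: 0[coor,t=1,q]
e10 deliver 0→3: 3[part,t=1,q]
e11 deliver 0→1: 1[part,t=1,q]
e12 deliver 0→4: 4[part,t=1,q]
e13 deliver 0→2: 2[part,t=1,q]
e14 timeout(0): 0[coor,t=2,q]
e15 deliver 0→1: 1[part,t=2,q]
e16 deliver 1→0: ·
e17 deliver 0→2: 2[part,t=2,q]
e18 deliver 2→0: ·
e19 deliver 0→3: 3[part,t=2,q]
e20 deliver 3→0: ·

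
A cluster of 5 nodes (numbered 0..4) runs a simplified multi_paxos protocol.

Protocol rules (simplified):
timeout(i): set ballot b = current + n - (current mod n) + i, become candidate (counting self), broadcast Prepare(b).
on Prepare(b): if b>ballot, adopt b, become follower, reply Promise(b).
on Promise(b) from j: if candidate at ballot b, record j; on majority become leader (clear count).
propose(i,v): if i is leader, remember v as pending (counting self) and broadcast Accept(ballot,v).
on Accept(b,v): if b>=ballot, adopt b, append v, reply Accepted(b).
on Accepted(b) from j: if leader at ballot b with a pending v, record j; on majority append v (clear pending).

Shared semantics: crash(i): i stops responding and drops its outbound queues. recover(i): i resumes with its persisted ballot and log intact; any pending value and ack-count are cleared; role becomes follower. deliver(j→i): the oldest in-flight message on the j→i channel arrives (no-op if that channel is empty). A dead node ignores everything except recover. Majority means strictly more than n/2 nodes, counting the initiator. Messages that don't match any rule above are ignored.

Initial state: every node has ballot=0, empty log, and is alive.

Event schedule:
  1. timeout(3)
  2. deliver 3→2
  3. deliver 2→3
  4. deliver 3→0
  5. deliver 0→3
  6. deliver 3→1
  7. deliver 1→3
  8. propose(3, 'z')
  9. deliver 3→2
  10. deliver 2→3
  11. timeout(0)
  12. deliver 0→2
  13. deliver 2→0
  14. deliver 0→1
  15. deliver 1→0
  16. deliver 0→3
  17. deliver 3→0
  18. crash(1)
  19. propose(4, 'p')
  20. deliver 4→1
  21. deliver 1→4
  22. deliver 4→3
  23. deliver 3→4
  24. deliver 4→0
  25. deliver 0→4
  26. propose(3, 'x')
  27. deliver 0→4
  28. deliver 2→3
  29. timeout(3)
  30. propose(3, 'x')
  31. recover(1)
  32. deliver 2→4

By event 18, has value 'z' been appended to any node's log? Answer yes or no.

[1] timeout(3) → N3(cand b8 [-])
[2] deliver 3→2 → N2(foll b8 [-])
[3] deliver 2→3 → ∅
[4] deliver 3→0 → N0(foll b8 [-])
[5] deliver 0→3 → N3(lead b8 [-])
[6] deliver 3→1 → N1(foll b8 [-])
[7] deliver 1→3 → ∅
[8] propose(3,'z') → ∅
[9] deliver 3→2 → N2(foll b8 [z])
[10] deliver 2→3 → ∅
[11] timeout(0) → N0(cand b10 [-])
[12] deliver 0→2 → N2(foll b10 [z])
[13] deliver 2→0 → ∅
[14] deliver 0→1 → N1(foll b10 [-])
[15] deliver 1→0 → N0(lead b10 [-])
[16] deliver 0→3 → N3(foll b10 [-])
[17] deliver 3→0 → ∅
[18] crash(1) → N1(✗foll b10 [-])

yes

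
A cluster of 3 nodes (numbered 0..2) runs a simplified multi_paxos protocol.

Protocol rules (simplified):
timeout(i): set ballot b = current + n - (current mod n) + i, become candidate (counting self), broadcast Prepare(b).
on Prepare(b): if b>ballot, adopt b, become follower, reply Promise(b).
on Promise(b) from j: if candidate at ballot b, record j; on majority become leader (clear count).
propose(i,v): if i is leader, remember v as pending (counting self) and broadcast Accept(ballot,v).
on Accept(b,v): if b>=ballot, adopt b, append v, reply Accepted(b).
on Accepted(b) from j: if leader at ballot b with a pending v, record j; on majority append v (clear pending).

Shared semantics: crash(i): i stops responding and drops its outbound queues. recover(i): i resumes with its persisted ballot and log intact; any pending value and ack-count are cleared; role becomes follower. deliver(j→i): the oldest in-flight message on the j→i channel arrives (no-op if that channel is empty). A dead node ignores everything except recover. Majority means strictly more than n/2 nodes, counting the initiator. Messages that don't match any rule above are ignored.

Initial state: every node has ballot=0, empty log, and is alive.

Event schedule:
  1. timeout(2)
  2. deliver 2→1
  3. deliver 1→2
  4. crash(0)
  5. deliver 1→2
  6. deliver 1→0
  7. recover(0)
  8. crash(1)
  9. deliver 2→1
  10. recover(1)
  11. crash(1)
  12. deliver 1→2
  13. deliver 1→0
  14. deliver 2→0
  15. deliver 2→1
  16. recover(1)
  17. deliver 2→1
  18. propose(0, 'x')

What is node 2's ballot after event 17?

step 1 timeout(2): 2={cand,b=5,log=-}
step 2 deliver 2→1: 1={foll,b=5,log=-}
step 3 deliver 1→2: 2={lead,b=5,log=-}
step 4 crash(0): 0={✗foll,b=0,log=-}
step 5 deliver 1→2: —
step 6 deliver 1→0: —
step 7 recover(0): 0={foll,b=0,log=-}
step 8 crash(1): 1={✗foll,b=5,log=-}
step 9 deliver 2→1: —
step 10 recover(1): 1={foll,b=5,log=-}
step 11 crash(1): 1={✗foll,b=5,log=-}
step 12 deliver 1→2: —
step 13 deliver 1→0: —
step 14 deliver 2→0: 0={foll,b=5,log=-}
step 15 deliver 2→1: —
step 16 recover(1): 1={foll,b=5,log=-}
step 17 deliver 2→1: —

5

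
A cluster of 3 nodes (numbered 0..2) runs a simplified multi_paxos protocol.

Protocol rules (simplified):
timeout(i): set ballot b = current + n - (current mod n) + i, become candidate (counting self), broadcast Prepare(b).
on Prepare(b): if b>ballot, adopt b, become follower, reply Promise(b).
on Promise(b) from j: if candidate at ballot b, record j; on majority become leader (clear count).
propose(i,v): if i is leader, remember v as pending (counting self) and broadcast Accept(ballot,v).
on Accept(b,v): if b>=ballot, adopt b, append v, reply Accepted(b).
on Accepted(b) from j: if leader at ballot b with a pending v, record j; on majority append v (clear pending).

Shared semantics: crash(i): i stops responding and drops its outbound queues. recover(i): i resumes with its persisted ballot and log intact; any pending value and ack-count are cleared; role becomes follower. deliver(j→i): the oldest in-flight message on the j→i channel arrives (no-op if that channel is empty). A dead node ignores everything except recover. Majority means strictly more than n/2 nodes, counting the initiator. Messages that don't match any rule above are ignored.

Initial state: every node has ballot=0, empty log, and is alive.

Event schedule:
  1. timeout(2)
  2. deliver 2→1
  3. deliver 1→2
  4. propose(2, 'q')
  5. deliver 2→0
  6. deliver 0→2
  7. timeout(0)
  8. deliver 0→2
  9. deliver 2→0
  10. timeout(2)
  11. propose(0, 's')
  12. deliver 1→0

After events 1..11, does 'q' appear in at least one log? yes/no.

no

1. timeout(2):  <2:cand b5 ->
2. deliver 2→1:  <1:foll b5 ->
3. deliver 1→2:  <2:lead b5 ->
4. propose(2,'q'):  nop
5. deliver 2→0:  <0:foll b5 ->
6. deliver 0→2:  nop
7. timeout(0):  <0:cand b6 ->
8. deliver 0→2:  <2:foll b6 ->
9. deliver 2→0:  nop
10. timeout(2):  <2:cand b11 ->
11. propose(0,'s'):  nop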